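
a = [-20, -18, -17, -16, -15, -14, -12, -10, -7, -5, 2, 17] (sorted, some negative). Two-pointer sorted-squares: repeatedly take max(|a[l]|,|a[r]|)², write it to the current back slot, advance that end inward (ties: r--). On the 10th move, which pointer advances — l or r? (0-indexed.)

[0,11] |-20|>|17| out[11]=400 → l++
[1,11] |-18|>|17| out[10]=324 → l++
[2,11] |-17|<=|17| out[9]=289 → r--
[2,10] |-17|>|2| out[8]=289 → l++
[3,10] |-16|>|2| out[7]=256 → l++
[4,10] |-15|>|2| out[6]=225 → l++
[5,10] |-14|>|2| out[5]=196 → l++
[6,10] |-12|>|2| out[4]=144 → l++
[7,10] |-10|>|2| out[3]=100 → l++
[8,10] |-7|>|2| out[2]=49 → l++

l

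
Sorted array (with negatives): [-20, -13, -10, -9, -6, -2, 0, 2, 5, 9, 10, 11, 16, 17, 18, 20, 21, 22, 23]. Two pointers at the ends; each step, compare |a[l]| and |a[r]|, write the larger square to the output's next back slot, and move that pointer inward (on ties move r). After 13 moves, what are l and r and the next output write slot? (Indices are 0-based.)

l=3, r=8, next write slot=5

l=0 r=18: |-20|<=|23| out[18]=529, r--
l=0 r=17: |-20|<=|22| out[17]=484, r--
l=0 r=16: |-20|<=|21| out[16]=441, r--
l=0 r=15: |-20|<=|20| out[15]=400, r--
l=0 r=14: |-20|>|18| out[14]=400, l++
l=1 r=14: |-13|<=|18| out[13]=324, r--
l=1 r=13: |-13|<=|17| out[12]=289, r--
l=1 r=12: |-13|<=|16| out[11]=256, r--
l=1 r=11: |-13|>|11| out[10]=169, l++
l=2 r=11: |-10|<=|11| out[9]=121, r--
l=2 r=10: |-10|<=|10| out[8]=100, r--
l=2 r=9: |-10|>|9| out[7]=100, l++
l=3 r=9: |-9|<=|9| out[6]=81, r--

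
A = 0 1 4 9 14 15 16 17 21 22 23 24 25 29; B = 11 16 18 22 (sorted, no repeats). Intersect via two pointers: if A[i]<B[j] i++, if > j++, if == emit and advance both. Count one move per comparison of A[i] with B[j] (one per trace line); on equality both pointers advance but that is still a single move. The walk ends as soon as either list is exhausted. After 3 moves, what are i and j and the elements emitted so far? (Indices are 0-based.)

[i=0,j=0] 0<11 → i++
[i=1,j=0] 1<11 → i++
[i=2,j=0] 4<11 → i++

i=3, j=0, emitted=[]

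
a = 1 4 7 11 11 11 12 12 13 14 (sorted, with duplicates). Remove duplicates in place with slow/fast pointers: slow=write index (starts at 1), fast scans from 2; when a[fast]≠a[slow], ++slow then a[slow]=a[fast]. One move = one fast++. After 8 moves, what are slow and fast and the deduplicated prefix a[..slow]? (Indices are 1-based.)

slow=1 fast=2: a[fast]=4≠a[slow]=1 write a[2]=4, slow++,fast++
slow=2 fast=3: a[fast]=7≠a[slow]=4 write a[3]=7, slow++,fast++
slow=3 fast=4: a[fast]=11≠a[slow]=7 write a[4]=11, slow++,fast++
slow=4 fast=5: a[fast]=11=a[slow] dup, fast++
slow=4 fast=6: a[fast]=11=a[slow] dup, fast++
slow=4 fast=7: a[fast]=12≠a[slow]=11 write a[5]=12, slow++,fast++
slow=5 fast=8: a[fast]=12=a[slow] dup, fast++
slow=5 fast=9: a[fast]=13≠a[slow]=12 write a[6]=13, slow++,fast++

slow=6, fast=10, prefix=[1, 4, 7, 11, 12, 13]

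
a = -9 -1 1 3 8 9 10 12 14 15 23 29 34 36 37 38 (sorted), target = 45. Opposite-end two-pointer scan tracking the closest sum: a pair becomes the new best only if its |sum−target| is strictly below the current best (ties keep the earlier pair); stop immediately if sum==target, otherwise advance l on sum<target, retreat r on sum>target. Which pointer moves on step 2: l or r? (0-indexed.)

l=0 r=15: -9+38=29 d=16 *, l++
l=1 r=15: -1+38=37 d=8 *, l++

l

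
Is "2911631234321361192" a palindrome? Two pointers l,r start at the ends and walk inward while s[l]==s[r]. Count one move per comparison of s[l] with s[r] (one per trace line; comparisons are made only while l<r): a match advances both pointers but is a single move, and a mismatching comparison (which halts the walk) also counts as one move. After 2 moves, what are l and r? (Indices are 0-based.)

[0,18] '2'=='2' → l++,r--
[1,17] '9'=='9' → l++,r--

l=2, r=16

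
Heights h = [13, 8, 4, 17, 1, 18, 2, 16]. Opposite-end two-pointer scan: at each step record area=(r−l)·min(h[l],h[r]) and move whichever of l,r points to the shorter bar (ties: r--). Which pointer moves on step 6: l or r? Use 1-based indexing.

l

l=1 r=8: min(13,16)*7=91 best=91 *, l++
l=2 r=8: min(8,16)*6=48 best=91, l++
l=3 r=8: min(4,16)*5=20 best=91, l++
l=4 r=8: min(17,16)*4=64 best=91, r--
l=4 r=7: min(17,2)*3=6 best=91, r--
l=4 r=6: min(17,18)*2=34 best=91, l++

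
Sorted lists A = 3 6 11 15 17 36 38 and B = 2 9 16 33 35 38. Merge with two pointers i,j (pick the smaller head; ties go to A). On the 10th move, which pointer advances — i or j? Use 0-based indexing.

j

[i=0,j=0] A[i]=3>B[j]=2 take 2 → j++
[i=0,j=1] A[i]=3<=B[j]=9 take 3 → i++
[i=1,j=1] A[i]=6<=B[j]=9 take 6 → i++
[i=2,j=1] A[i]=11>B[j]=9 take 9 → j++
[i=2,j=2] A[i]=11<=B[j]=16 take 11 → i++
[i=3,j=2] A[i]=15<=B[j]=16 take 15 → i++
[i=4,j=2] A[i]=17>B[j]=16 take 16 → j++
[i=4,j=3] A[i]=17<=B[j]=33 take 17 → i++
[i=5,j=3] A[i]=36>B[j]=33 take 33 → j++
[i=5,j=4] A[i]=36>B[j]=35 take 35 → j++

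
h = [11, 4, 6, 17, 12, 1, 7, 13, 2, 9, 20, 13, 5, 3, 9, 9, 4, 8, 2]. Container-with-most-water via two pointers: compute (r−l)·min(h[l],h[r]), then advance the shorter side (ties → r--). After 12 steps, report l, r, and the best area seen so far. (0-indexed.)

l=4, r=10, best area=136

l=0 r=18: min(11,2)*18=36 best=36 *, r--
l=0 r=17: min(11,8)*17=136 best=136 *, r--
l=0 r=16: min(11,4)*16=64 best=136, r--
l=0 r=15: min(11,9)*15=135 best=136, r--
l=0 r=14: min(11,9)*14=126 best=136, r--
l=0 r=13: min(11,3)*13=39 best=136, r--
l=0 r=12: min(11,5)*12=60 best=136, r--
l=0 r=11: min(11,13)*11=121 best=136, l++
l=1 r=11: min(4,13)*10=40 best=136, l++
l=2 r=11: min(6,13)*9=54 best=136, l++
l=3 r=11: min(17,13)*8=104 best=136, r--
l=3 r=10: min(17,20)*7=119 best=136, l++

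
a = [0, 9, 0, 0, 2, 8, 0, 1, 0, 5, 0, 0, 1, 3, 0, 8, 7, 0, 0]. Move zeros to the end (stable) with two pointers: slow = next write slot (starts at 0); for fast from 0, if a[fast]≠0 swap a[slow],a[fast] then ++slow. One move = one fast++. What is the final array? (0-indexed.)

[9, 2, 8, 1, 5, 1, 3, 8, 7, 0, 0, 0, 0, 0, 0, 0, 0, 0, 0]

(s=0,f=0) a[fast]=0 → fast++
(s=0,f=1) a[fast]=9≠0 swap→a[0]=9 → slow++,fast++
(s=1,f=2) a[fast]=0 → fast++
(s=1,f=3) a[fast]=0 → fast++
(s=1,f=4) a[fast]=2≠0 swap→a[1]=2 → slow++,fast++
(s=2,f=5) a[fast]=8≠0 swap→a[2]=8 → slow++,fast++
(s=3,f=6) a[fast]=0 → fast++
(s=3,f=7) a[fast]=1≠0 swap→a[3]=1 → slow++,fast++
(s=4,f=8) a[fast]=0 → fast++
(s=4,f=9) a[fast]=5≠0 swap→a[4]=5 → slow++,fast++
(s=5,f=10) a[fast]=0 → fast++
(s=5,f=11) a[fast]=0 → fast++
(s=5,f=12) a[fast]=1≠0 swap→a[5]=1 → slow++,fast++
(s=6,f=13) a[fast]=3≠0 swap→a[6]=3 → slow++,fast++
(s=7,f=14) a[fast]=0 → fast++
(s=7,f=15) a[fast]=8≠0 swap→a[7]=8 → slow++,fast++
(s=8,f=16) a[fast]=7≠0 swap→a[8]=7 → slow++,fast++
(s=9,f=17) a[fast]=0 → fast++
(s=9,f=18) a[fast]=0 → fast++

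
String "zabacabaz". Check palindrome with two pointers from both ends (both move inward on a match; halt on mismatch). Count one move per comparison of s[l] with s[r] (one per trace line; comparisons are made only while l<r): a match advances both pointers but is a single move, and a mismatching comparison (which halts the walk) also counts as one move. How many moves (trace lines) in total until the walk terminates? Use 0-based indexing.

4 moves

[0,8] 'z'=='z' → l++,r--
[1,7] 'a'=='a' → l++,r--
[2,6] 'b'=='b' → l++,r--
[3,5] 'a'=='a' → l++,r--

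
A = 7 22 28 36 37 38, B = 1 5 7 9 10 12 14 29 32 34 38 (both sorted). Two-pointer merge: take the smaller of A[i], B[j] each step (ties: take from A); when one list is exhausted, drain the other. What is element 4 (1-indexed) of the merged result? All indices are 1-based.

merged[4] = 7

i=1 j=1: A[i]=7>B[j]=1 take 1, j++
i=1 j=2: A[i]=7>B[j]=5 take 5, j++
i=1 j=3: A[i]=7<=B[j]=7 take 7, i++
i=2 j=3: A[i]=22>B[j]=7 take 7, j++
i=2 j=4: A[i]=22>B[j]=9 take 9, j++
i=2 j=5: A[i]=22>B[j]=10 take 10, j++
i=2 j=6: A[i]=22>B[j]=12 take 12, j++
i=2 j=7: A[i]=22>B[j]=14 take 14, j++
i=2 j=8: A[i]=22<=B[j]=29 take 22, i++
i=3 j=8: A[i]=28<=B[j]=29 take 28, i++
i=4 j=8: A[i]=36>B[j]=29 take 29, j++
i=4 j=9: A[i]=36>B[j]=32 take 32, j++
i=4 j=10: A[i]=36>B[j]=34 take 34, j++
i=4 j=11: A[i]=36<=B[j]=38 take 36, i++
i=5 j=11: A[i]=37<=B[j]=38 take 37, i++
i=6 j=11: A[i]=38<=B[j]=38 take 38, i++
i=7 j=11: A done, take B[j]=38, j++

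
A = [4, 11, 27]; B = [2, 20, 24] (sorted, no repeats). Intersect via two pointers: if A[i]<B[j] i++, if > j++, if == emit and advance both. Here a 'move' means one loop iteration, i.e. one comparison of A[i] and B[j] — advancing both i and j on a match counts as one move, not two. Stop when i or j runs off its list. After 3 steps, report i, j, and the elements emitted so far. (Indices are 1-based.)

i=3, j=2, emitted=[]

i=1 j=1: 4>2, j++
i=1 j=2: 4<20, i++
i=2 j=2: 11<20, i++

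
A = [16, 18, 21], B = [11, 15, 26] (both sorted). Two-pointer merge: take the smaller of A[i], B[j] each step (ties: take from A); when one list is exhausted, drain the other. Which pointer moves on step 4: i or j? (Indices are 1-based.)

i

i=1 j=1: A[i]=16>B[j]=11 take 11, j++
i=1 j=2: A[i]=16>B[j]=15 take 15, j++
i=1 j=3: A[i]=16<=B[j]=26 take 16, i++
i=2 j=3: A[i]=18<=B[j]=26 take 18, i++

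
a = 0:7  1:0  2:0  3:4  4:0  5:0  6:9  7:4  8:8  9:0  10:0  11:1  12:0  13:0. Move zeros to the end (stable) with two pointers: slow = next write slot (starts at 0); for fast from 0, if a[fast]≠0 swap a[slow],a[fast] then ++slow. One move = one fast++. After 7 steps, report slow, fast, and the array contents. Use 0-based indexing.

slow=3, fast=7, a=[7, 4, 9, 0, 0, 0, 0, 4, 8, 0, 0, 1, 0, 0]

slow=0 fast=0: a[fast]=7≠0 swap→a[0]=7, slow++,fast++
slow=1 fast=1: a[fast]=0, fast++
slow=1 fast=2: a[fast]=0, fast++
slow=1 fast=3: a[fast]=4≠0 swap→a[1]=4, slow++,fast++
slow=2 fast=4: a[fast]=0, fast++
slow=2 fast=5: a[fast]=0, fast++
slow=2 fast=6: a[fast]=9≠0 swap→a[2]=9, slow++,fast++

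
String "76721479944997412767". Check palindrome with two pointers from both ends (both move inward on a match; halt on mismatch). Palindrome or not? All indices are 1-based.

l=1 r=20: '7'=='7', l++,r--
l=2 r=19: '6'=='6', l++,r--
l=3 r=18: '7'=='7', l++,r--
l=4 r=17: '2'=='2', l++,r--
l=5 r=16: '1'=='1', l++,r--
l=6 r=15: '4'=='4', l++,r--
l=7 r=14: '7'=='7', l++,r--
l=8 r=13: '9'=='9', l++,r--
l=9 r=12: '9'=='9', l++,r--
l=10 r=11: '4'=='4', l++,r--

palindrome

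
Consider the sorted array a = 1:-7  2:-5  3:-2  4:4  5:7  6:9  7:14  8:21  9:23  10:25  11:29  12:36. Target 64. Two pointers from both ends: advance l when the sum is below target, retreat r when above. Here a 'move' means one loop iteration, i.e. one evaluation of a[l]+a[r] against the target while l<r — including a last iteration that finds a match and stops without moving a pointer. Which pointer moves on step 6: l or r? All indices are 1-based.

l

[1,12] -7+36=29 <64 → l++
[2,12] -5+36=31 <64 → l++
[3,12] -2+36=34 <64 → l++
[4,12] 4+36=40 <64 → l++
[5,12] 7+36=43 <64 → l++
[6,12] 9+36=45 <64 → l++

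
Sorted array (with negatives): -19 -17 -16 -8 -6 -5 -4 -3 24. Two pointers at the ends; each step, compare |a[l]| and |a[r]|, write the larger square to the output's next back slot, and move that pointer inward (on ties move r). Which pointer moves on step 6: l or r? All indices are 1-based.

l

l=1 r=9: |-19|<=|24| out[9]=576, r--
l=1 r=8: |-19|>|-3| out[8]=361, l++
l=2 r=8: |-17|>|-3| out[7]=289, l++
l=3 r=8: |-16|>|-3| out[6]=256, l++
l=4 r=8: |-8|>|-3| out[5]=64, l++
l=5 r=8: |-6|>|-3| out[4]=36, l++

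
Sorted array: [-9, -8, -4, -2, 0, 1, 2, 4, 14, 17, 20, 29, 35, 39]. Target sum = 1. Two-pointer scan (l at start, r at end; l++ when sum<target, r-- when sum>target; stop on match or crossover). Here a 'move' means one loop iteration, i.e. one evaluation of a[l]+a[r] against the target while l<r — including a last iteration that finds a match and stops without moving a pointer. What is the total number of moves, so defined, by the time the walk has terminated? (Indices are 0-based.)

13 moves

l=0 r=13: -9+39=30 >1, r--
l=0 r=12: -9+35=26 >1, r--
l=0 r=11: -9+29=20 >1, r--
l=0 r=10: -9+20=11 >1, r--
l=0 r=9: -9+17=8 >1, r--
l=0 r=8: -9+14=5 >1, r--
l=0 r=7: -9+4=-5 <1, l++
l=1 r=7: -8+4=-4 <1, l++
l=2 r=7: -4+4=0 <1, l++
l=3 r=7: -2+4=2 >1, r--
l=3 r=6: -2+2=0 <1, l++
l=4 r=6: 0+2=2 >1, r--
l=4 r=5: 0+1=1, found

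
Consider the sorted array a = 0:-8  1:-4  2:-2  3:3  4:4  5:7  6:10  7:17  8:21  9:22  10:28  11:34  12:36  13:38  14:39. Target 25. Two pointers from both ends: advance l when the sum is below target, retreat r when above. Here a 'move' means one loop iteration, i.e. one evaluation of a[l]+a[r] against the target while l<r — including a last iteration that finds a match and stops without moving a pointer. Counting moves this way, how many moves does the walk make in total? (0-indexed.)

l=0 r=14: -8+39=31 >25, r--
l=0 r=13: -8+38=30 >25, r--
l=0 r=12: -8+36=28 >25, r--
l=0 r=11: -8+34=26 >25, r--
l=0 r=10: -8+28=20 <25, l++
l=1 r=10: -4+28=24 <25, l++
l=2 r=10: -2+28=26 >25, r--
l=2 r=9: -2+22=20 <25, l++
l=3 r=9: 3+22=25, found

9 moves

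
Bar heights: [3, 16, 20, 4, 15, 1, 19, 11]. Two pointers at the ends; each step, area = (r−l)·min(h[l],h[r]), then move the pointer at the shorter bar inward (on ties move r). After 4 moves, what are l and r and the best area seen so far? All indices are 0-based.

[0,7] min(3,11)*7=21 best=21 * → l++
[1,7] min(16,11)*6=66 best=66 * → r--
[1,6] min(16,19)*5=80 best=80 * → l++
[2,6] min(20,19)*4=76 best=80 → r--

l=2, r=5, best area=80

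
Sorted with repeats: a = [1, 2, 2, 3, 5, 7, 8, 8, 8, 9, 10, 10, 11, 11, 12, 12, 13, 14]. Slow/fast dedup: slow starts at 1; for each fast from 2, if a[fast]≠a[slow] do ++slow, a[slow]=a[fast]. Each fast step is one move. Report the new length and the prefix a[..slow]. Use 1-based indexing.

length 12; prefix = [1, 2, 3, 5, 7, 8, 9, 10, 11, 12, 13, 14]

(s=1,f=2) a[fast]=2≠a[slow]=1 write a[2]=2 → slow++,fast++
(s=2,f=3) a[fast]=2=a[slow] dup → fast++
(s=2,f=4) a[fast]=3≠a[slow]=2 write a[3]=3 → slow++,fast++
(s=3,f=5) a[fast]=5≠a[slow]=3 write a[4]=5 → slow++,fast++
(s=4,f=6) a[fast]=7≠a[slow]=5 write a[5]=7 → slow++,fast++
(s=5,f=7) a[fast]=8≠a[slow]=7 write a[6]=8 → slow++,fast++
(s=6,f=8) a[fast]=8=a[slow] dup → fast++
(s=6,f=9) a[fast]=8=a[slow] dup → fast++
(s=6,f=10) a[fast]=9≠a[slow]=8 write a[7]=9 → slow++,fast++
(s=7,f=11) a[fast]=10≠a[slow]=9 write a[8]=10 → slow++,fast++
(s=8,f=12) a[fast]=10=a[slow] dup → fast++
(s=8,f=13) a[fast]=11≠a[slow]=10 write a[9]=11 → slow++,fast++
(s=9,f=14) a[fast]=11=a[slow] dup → fast++
(s=9,f=15) a[fast]=12≠a[slow]=11 write a[10]=12 → slow++,fast++
(s=10,f=16) a[fast]=12=a[slow] dup → fast++
(s=10,f=17) a[fast]=13≠a[slow]=12 write a[11]=13 → slow++,fast++
(s=11,f=18) a[fast]=14≠a[slow]=13 write a[12]=14 → slow++,fast++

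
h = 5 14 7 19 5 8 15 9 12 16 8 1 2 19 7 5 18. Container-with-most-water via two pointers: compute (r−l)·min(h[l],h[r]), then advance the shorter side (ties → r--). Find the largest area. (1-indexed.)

l=1 r=17: min(5,18)*16=80 best=80 *, l++
l=2 r=17: min(14,18)*15=210 best=210 *, l++
l=3 r=17: min(7,18)*14=98 best=210, l++
l=4 r=17: min(19,18)*13=234 best=234 *, r--
l=4 r=16: min(19,5)*12=60 best=234, r--
l=4 r=15: min(19,7)*11=77 best=234, r--
l=4 r=14: min(19,19)*10=190 best=234, r--
l=4 r=13: min(19,2)*9=18 best=234, r--
l=4 r=12: min(19,1)*8=8 best=234, r--
l=4 r=11: min(19,8)*7=56 best=234, r--
l=4 r=10: min(19,16)*6=96 best=234, r--
l=4 r=9: min(19,12)*5=60 best=234, r--
l=4 r=8: min(19,9)*4=36 best=234, r--
l=4 r=7: min(19,15)*3=45 best=234, r--
l=4 r=6: min(19,8)*2=16 best=234, r--
l=4 r=5: min(19,5)*1=5 best=234, r--

max area = 234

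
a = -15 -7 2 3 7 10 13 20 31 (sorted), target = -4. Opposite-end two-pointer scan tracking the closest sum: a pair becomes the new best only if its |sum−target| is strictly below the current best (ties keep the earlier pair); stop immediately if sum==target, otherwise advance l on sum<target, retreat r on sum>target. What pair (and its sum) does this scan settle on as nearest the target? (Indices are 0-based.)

pair (-7, 3) with sum -4 (|Δ|=0)

l=0 r=8: -15+31=16 d=20 *, r--
l=0 r=7: -15+20=5 d=9 *, r--
l=0 r=6: -15+13=-2 d=2 *, r--
l=0 r=5: -15+10=-5 d=1 *, l++
l=1 r=5: -7+10=3 d=7, r--
l=1 r=4: -7+7=0 d=4, r--
l=1 r=3: -7+3=-4 d=0 *, stop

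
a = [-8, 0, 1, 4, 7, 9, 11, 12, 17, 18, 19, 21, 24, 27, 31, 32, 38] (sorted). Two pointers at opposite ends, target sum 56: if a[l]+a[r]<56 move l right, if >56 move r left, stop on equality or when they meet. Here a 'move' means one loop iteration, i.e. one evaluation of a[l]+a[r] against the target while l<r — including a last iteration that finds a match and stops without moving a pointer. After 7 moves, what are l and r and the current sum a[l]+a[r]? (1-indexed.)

l=8, r=17, sum=50

[1,17] -8+38=30 <56 → l++
[2,17] 0+38=38 <56 → l++
[3,17] 1+38=39 <56 → l++
[4,17] 4+38=42 <56 → l++
[5,17] 7+38=45 <56 → l++
[6,17] 9+38=47 <56 → l++
[7,17] 11+38=49 <56 → l++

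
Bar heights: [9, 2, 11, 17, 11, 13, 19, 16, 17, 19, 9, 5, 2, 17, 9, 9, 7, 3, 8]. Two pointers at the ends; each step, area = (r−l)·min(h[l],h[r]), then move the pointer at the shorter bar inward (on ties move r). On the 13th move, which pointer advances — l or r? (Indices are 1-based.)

[1,19] min(9,8)*18=144 best=144 * → r--
[1,18] min(9,3)*17=51 best=144 → r--
[1,17] min(9,7)*16=112 best=144 → r--
[1,16] min(9,9)*15=135 best=144 → r--
[1,15] min(9,9)*14=126 best=144 → r--
[1,14] min(9,17)*13=117 best=144 → l++
[2,14] min(2,17)*12=24 best=144 → l++
[3,14] min(11,17)*11=121 best=144 → l++
[4,14] min(17,17)*10=170 best=170 * → r--
[4,13] min(17,2)*9=18 best=170 → r--
[4,12] min(17,5)*8=40 best=170 → r--
[4,11] min(17,9)*7=63 best=170 → r--
[4,10] min(17,19)*6=102 best=170 → l++

l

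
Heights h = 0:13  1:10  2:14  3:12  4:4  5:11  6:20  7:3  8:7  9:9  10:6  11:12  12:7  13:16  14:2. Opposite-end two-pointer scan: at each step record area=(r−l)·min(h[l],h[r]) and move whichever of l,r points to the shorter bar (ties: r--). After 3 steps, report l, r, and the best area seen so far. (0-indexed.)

[0,14] min(13,2)*14=28 best=28 * → r--
[0,13] min(13,16)*13=169 best=169 * → l++
[1,13] min(10,16)*12=120 best=169 → l++

l=2, r=13, best area=169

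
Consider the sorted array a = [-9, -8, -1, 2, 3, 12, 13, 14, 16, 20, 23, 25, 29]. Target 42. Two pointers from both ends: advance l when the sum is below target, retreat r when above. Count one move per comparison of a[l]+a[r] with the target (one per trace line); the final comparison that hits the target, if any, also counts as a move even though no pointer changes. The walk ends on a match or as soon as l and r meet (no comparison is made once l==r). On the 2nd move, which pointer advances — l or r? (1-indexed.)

l=1 r=13: -9+29=20 <42, l++
l=2 r=13: -8+29=21 <42, l++

l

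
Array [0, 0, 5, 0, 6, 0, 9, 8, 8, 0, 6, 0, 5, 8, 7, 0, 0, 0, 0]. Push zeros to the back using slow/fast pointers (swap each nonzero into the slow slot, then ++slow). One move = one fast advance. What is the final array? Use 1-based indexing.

[5, 6, 9, 8, 8, 6, 5, 8, 7, 0, 0, 0, 0, 0, 0, 0, 0, 0, 0]

slow=1 fast=1: a[fast]=0, fast++
slow=1 fast=2: a[fast]=0, fast++
slow=1 fast=3: a[fast]=5≠0 swap→a[1]=5, slow++,fast++
slow=2 fast=4: a[fast]=0, fast++
slow=2 fast=5: a[fast]=6≠0 swap→a[2]=6, slow++,fast++
slow=3 fast=6: a[fast]=0, fast++
slow=3 fast=7: a[fast]=9≠0 swap→a[3]=9, slow++,fast++
slow=4 fast=8: a[fast]=8≠0 swap→a[4]=8, slow++,fast++
slow=5 fast=9: a[fast]=8≠0 swap→a[5]=8, slow++,fast++
slow=6 fast=10: a[fast]=0, fast++
slow=6 fast=11: a[fast]=6≠0 swap→a[6]=6, slow++,fast++
slow=7 fast=12: a[fast]=0, fast++
slow=7 fast=13: a[fast]=5≠0 swap→a[7]=5, slow++,fast++
slow=8 fast=14: a[fast]=8≠0 swap→a[8]=8, slow++,fast++
slow=9 fast=15: a[fast]=7≠0 swap→a[9]=7, slow++,fast++
slow=10 fast=16: a[fast]=0, fast++
slow=10 fast=17: a[fast]=0, fast++
slow=10 fast=18: a[fast]=0, fast++
slow=10 fast=19: a[fast]=0, fast++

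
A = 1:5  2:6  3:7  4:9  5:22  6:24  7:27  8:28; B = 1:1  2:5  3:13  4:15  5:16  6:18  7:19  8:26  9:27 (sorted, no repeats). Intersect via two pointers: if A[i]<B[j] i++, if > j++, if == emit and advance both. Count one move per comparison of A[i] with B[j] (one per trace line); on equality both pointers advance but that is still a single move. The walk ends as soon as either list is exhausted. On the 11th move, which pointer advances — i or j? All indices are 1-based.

i

i=1 j=1: 5>1, j++
i=1 j=2: 5==5 emit, i++,j++
i=2 j=3: 6<13, i++
i=3 j=3: 7<13, i++
i=4 j=3: 9<13, i++
i=5 j=3: 22>13, j++
i=5 j=4: 22>15, j++
i=5 j=5: 22>16, j++
i=5 j=6: 22>18, j++
i=5 j=7: 22>19, j++
i=5 j=8: 22<26, i++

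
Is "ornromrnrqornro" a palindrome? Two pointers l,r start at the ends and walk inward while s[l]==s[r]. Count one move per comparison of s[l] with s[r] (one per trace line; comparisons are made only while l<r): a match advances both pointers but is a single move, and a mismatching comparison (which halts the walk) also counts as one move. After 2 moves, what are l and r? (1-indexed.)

l=3, r=13

[1,15] 'o'=='o' → l++,r--
[2,14] 'r'=='r' → l++,r--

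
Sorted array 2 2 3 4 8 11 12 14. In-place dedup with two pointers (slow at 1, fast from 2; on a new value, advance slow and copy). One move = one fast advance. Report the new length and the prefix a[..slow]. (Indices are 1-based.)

(s=1,f=2) a[fast]=2=a[slow] dup → fast++
(s=1,f=3) a[fast]=3≠a[slow]=2 write a[2]=3 → slow++,fast++
(s=2,f=4) a[fast]=4≠a[slow]=3 write a[3]=4 → slow++,fast++
(s=3,f=5) a[fast]=8≠a[slow]=4 write a[4]=8 → slow++,fast++
(s=4,f=6) a[fast]=11≠a[slow]=8 write a[5]=11 → slow++,fast++
(s=5,f=7) a[fast]=12≠a[slow]=11 write a[6]=12 → slow++,fast++
(s=6,f=8) a[fast]=14≠a[slow]=12 write a[7]=14 → slow++,fast++

length 7; prefix = [2, 3, 4, 8, 11, 12, 14]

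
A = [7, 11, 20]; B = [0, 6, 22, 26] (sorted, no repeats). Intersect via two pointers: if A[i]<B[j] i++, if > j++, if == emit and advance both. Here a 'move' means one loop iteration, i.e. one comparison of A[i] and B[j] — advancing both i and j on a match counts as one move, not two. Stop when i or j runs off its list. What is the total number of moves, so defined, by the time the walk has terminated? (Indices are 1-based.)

5 moves

i=1 j=1: 7>0, j++
i=1 j=2: 7>6, j++
i=1 j=3: 7<22, i++
i=2 j=3: 11<22, i++
i=3 j=3: 20<22, i++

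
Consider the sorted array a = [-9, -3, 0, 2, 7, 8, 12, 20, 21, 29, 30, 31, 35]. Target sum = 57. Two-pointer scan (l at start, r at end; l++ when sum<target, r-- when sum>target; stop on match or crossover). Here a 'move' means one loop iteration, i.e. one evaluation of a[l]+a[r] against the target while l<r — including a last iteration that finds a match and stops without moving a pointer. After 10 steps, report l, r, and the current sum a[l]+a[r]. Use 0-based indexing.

[0,12] -9+35=26 <57 → l++
[1,12] -3+35=32 <57 → l++
[2,12] 0+35=35 <57 → l++
[3,12] 2+35=37 <57 → l++
[4,12] 7+35=42 <57 → l++
[5,12] 8+35=43 <57 → l++
[6,12] 12+35=47 <57 → l++
[7,12] 20+35=55 <57 → l++
[8,12] 21+35=56 <57 → l++
[9,12] 29+35=64 >57 → r--

l=9, r=11, sum=60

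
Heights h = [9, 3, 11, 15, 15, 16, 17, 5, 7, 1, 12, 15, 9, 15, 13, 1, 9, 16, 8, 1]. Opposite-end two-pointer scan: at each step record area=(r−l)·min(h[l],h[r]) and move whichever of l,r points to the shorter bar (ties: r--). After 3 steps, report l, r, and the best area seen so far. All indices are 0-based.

l=1, r=17, best area=153

[0,19] min(9,1)*19=19 best=19 * → r--
[0,18] min(9,8)*18=144 best=144 * → r--
[0,17] min(9,16)*17=153 best=153 * → l++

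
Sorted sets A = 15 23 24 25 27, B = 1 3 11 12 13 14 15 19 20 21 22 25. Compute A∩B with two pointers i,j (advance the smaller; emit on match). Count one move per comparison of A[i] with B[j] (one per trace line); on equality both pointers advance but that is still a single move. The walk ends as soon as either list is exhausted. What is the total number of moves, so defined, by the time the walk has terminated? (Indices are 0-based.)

14 moves

[i=0,j=0] 15>1 → j++
[i=0,j=1] 15>3 → j++
[i=0,j=2] 15>11 → j++
[i=0,j=3] 15>12 → j++
[i=0,j=4] 15>13 → j++
[i=0,j=5] 15>14 → j++
[i=0,j=6] 15==15 emit → i++,j++
[i=1,j=7] 23>19 → j++
[i=1,j=8] 23>20 → j++
[i=1,j=9] 23>21 → j++
[i=1,j=10] 23>22 → j++
[i=1,j=11] 23<25 → i++
[i=2,j=11] 24<25 → i++
[i=3,j=11] 25==25 emit → i++,j++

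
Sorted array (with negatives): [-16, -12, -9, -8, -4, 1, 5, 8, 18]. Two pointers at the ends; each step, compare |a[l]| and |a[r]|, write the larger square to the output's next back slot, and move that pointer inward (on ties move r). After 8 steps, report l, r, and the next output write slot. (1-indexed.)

l=1 r=9: |-16|<=|18| out[9]=324, r--
l=1 r=8: |-16|>|8| out[8]=256, l++
l=2 r=8: |-12|>|8| out[7]=144, l++
l=3 r=8: |-9|>|8| out[6]=81, l++
l=4 r=8: |-8|<=|8| out[5]=64, r--
l=4 r=7: |-8|>|5| out[4]=64, l++
l=5 r=7: |-4|<=|5| out[3]=25, r--
l=5 r=6: |-4|>|1| out[2]=16, l++

l=6, r=6, next write slot=1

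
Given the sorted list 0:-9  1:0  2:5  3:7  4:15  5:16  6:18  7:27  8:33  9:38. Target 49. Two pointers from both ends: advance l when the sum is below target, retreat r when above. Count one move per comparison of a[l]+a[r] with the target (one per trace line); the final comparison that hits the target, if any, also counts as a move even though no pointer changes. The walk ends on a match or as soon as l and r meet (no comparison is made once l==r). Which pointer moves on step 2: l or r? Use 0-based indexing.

[0,9] -9+38=29 <49 → l++
[1,9] 0+38=38 <49 → l++

l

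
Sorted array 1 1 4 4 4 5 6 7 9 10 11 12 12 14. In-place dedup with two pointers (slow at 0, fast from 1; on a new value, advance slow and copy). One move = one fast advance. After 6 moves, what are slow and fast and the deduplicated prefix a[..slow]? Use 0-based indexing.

slow=0 fast=1: a[fast]=1=a[slow] dup, fast++
slow=0 fast=2: a[fast]=4≠a[slow]=1 write a[1]=4, slow++,fast++
slow=1 fast=3: a[fast]=4=a[slow] dup, fast++
slow=1 fast=4: a[fast]=4=a[slow] dup, fast++
slow=1 fast=5: a[fast]=5≠a[slow]=4 write a[2]=5, slow++,fast++
slow=2 fast=6: a[fast]=6≠a[slow]=5 write a[3]=6, slow++,fast++

slow=3, fast=7, prefix=[1, 4, 5, 6]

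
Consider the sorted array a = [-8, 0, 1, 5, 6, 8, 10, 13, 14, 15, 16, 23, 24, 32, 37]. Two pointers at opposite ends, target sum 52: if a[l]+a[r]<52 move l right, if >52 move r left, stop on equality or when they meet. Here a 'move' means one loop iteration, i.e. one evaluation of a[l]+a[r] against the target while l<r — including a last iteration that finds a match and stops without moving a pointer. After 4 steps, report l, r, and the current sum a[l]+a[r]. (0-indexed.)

l=4, r=14, sum=43

l=0 r=14: -8+37=29 <52, l++
l=1 r=14: 0+37=37 <52, l++
l=2 r=14: 1+37=38 <52, l++
l=3 r=14: 5+37=42 <52, l++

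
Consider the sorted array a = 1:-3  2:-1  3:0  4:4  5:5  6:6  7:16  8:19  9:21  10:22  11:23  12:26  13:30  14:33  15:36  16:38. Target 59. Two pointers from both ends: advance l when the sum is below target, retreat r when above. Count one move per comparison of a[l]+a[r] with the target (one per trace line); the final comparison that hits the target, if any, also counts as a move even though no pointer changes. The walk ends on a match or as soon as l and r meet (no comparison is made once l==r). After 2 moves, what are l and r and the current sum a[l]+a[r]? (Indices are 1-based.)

[1,16] -3+38=35 <59 → l++
[2,16] -1+38=37 <59 → l++

l=3, r=16, sum=38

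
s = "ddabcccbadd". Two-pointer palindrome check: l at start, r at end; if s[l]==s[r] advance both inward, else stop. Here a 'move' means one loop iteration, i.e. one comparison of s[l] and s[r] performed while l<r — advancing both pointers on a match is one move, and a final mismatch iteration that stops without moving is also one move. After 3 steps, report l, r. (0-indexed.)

l=3, r=7

l=0 r=10: 'd'=='d', l++,r--
l=1 r=9: 'd'=='d', l++,r--
l=2 r=8: 'a'=='a', l++,r--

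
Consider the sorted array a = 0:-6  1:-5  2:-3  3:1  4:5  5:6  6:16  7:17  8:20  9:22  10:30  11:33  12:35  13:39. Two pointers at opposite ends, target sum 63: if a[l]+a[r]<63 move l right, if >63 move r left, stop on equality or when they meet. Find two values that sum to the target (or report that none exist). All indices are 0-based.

(30, 33)

l=0 r=13: -6+39=33 <63, l++
l=1 r=13: -5+39=34 <63, l++
l=2 r=13: -3+39=36 <63, l++
l=3 r=13: 1+39=40 <63, l++
l=4 r=13: 5+39=44 <63, l++
l=5 r=13: 6+39=45 <63, l++
l=6 r=13: 16+39=55 <63, l++
l=7 r=13: 17+39=56 <63, l++
l=8 r=13: 20+39=59 <63, l++
l=9 r=13: 22+39=61 <63, l++
l=10 r=13: 30+39=69 >63, r--
l=10 r=12: 30+35=65 >63, r--
l=10 r=11: 30+33=63, found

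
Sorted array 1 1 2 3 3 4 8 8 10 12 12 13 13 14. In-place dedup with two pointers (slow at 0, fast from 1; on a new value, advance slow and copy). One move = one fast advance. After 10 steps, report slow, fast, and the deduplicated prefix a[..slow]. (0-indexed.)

slow=6, fast=11, prefix=[1, 2, 3, 4, 8, 10, 12]

slow=0 fast=1: a[fast]=1=a[slow] dup, fast++
slow=0 fast=2: a[fast]=2≠a[slow]=1 write a[1]=2, slow++,fast++
slow=1 fast=3: a[fast]=3≠a[slow]=2 write a[2]=3, slow++,fast++
slow=2 fast=4: a[fast]=3=a[slow] dup, fast++
slow=2 fast=5: a[fast]=4≠a[slow]=3 write a[3]=4, slow++,fast++
slow=3 fast=6: a[fast]=8≠a[slow]=4 write a[4]=8, slow++,fast++
slow=4 fast=7: a[fast]=8=a[slow] dup, fast++
slow=4 fast=8: a[fast]=10≠a[slow]=8 write a[5]=10, slow++,fast++
slow=5 fast=9: a[fast]=12≠a[slow]=10 write a[6]=12, slow++,fast++
slow=6 fast=10: a[fast]=12=a[slow] dup, fast++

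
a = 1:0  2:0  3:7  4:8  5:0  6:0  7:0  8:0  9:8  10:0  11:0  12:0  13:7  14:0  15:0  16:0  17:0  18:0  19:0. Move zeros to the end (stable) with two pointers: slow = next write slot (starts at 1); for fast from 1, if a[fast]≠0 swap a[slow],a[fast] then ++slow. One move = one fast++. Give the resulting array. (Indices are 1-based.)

[7, 8, 8, 7, 0, 0, 0, 0, 0, 0, 0, 0, 0, 0, 0, 0, 0, 0, 0]

(s=1,f=1) a[fast]=0 → fast++
(s=1,f=2) a[fast]=0 → fast++
(s=1,f=3) a[fast]=7≠0 swap→a[1]=7 → slow++,fast++
(s=2,f=4) a[fast]=8≠0 swap→a[2]=8 → slow++,fast++
(s=3,f=5) a[fast]=0 → fast++
(s=3,f=6) a[fast]=0 → fast++
(s=3,f=7) a[fast]=0 → fast++
(s=3,f=8) a[fast]=0 → fast++
(s=3,f=9) a[fast]=8≠0 swap→a[3]=8 → slow++,fast++
(s=4,f=10) a[fast]=0 → fast++
(s=4,f=11) a[fast]=0 → fast++
(s=4,f=12) a[fast]=0 → fast++
(s=4,f=13) a[fast]=7≠0 swap→a[4]=7 → slow++,fast++
(s=5,f=14) a[fast]=0 → fast++
(s=5,f=15) a[fast]=0 → fast++
(s=5,f=16) a[fast]=0 → fast++
(s=5,f=17) a[fast]=0 → fast++
(s=5,f=18) a[fast]=0 → fast++
(s=5,f=19) a[fast]=0 → fast++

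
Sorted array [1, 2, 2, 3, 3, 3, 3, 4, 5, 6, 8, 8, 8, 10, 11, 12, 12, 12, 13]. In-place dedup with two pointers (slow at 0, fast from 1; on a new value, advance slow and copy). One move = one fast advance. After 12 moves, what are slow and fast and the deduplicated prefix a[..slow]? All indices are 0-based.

(s=0,f=1) a[fast]=2≠a[slow]=1 write a[1]=2 → slow++,fast++
(s=1,f=2) a[fast]=2=a[slow] dup → fast++
(s=1,f=3) a[fast]=3≠a[slow]=2 write a[2]=3 → slow++,fast++
(s=2,f=4) a[fast]=3=a[slow] dup → fast++
(s=2,f=5) a[fast]=3=a[slow] dup → fast++
(s=2,f=6) a[fast]=3=a[slow] dup → fast++
(s=2,f=7) a[fast]=4≠a[slow]=3 write a[3]=4 → slow++,fast++
(s=3,f=8) a[fast]=5≠a[slow]=4 write a[4]=5 → slow++,fast++
(s=4,f=9) a[fast]=6≠a[slow]=5 write a[5]=6 → slow++,fast++
(s=5,f=10) a[fast]=8≠a[slow]=6 write a[6]=8 → slow++,fast++
(s=6,f=11) a[fast]=8=a[slow] dup → fast++
(s=6,f=12) a[fast]=8=a[slow] dup → fast++

slow=6, fast=13, prefix=[1, 2, 3, 4, 5, 6, 8]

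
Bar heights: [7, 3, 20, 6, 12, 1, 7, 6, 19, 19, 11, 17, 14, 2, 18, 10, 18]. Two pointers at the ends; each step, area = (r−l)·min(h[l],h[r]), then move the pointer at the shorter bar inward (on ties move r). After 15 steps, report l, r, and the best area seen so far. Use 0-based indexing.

l=2, r=3, best area=252

[0,16] min(7,18)*16=112 best=112 * → l++
[1,16] min(3,18)*15=45 best=112 → l++
[2,16] min(20,18)*14=252 best=252 * → r--
[2,15] min(20,10)*13=130 best=252 → r--
[2,14] min(20,18)*12=216 best=252 → r--
[2,13] min(20,2)*11=22 best=252 → r--
[2,12] min(20,14)*10=140 best=252 → r--
[2,11] min(20,17)*9=153 best=252 → r--
[2,10] min(20,11)*8=88 best=252 → r--
[2,9] min(20,19)*7=133 best=252 → r--
[2,8] min(20,19)*6=114 best=252 → r--
[2,7] min(20,6)*5=30 best=252 → r--
[2,6] min(20,7)*4=28 best=252 → r--
[2,5] min(20,1)*3=3 best=252 → r--
[2,4] min(20,12)*2=24 best=252 → r--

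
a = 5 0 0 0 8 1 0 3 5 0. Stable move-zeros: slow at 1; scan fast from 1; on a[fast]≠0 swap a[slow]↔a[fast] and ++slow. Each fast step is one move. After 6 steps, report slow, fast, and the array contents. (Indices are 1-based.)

(s=1,f=1) a[fast]=5≠0 swap→a[1]=5 → slow++,fast++
(s=2,f=2) a[fast]=0 → fast++
(s=2,f=3) a[fast]=0 → fast++
(s=2,f=4) a[fast]=0 → fast++
(s=2,f=5) a[fast]=8≠0 swap→a[2]=8 → slow++,fast++
(s=3,f=6) a[fast]=1≠0 swap→a[3]=1 → slow++,fast++

slow=4, fast=7, a=[5, 8, 1, 0, 0, 0, 0, 3, 5, 0]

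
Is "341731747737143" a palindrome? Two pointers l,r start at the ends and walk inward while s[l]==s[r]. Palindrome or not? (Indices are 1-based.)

l=1 r=15: '3'=='3', l++,r--
l=2 r=14: '4'=='4', l++,r--
l=3 r=13: '1'=='1', l++,r--
l=4 r=12: '7'=='7', l++,r--
l=5 r=11: '3'=='3', l++,r--
l=6 r=10: '1'!='7', stop

not a palindrome (mismatch at 6,10)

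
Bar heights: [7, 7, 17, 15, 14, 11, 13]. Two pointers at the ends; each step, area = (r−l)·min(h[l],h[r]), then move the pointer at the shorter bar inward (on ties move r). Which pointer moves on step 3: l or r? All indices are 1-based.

[1,7] min(7,13)*6=42 best=42 * → l++
[2,7] min(7,13)*5=35 best=42 → l++
[3,7] min(17,13)*4=52 best=52 * → r--

r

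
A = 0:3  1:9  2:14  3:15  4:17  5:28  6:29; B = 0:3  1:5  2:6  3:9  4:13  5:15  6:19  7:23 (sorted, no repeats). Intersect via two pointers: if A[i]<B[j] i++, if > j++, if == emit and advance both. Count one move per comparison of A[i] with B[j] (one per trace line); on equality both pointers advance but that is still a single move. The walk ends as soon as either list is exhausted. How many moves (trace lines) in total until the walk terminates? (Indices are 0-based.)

[i=0,j=0] 3==3 emit → i++,j++
[i=1,j=1] 9>5 → j++
[i=1,j=2] 9>6 → j++
[i=1,j=3] 9==9 emit → i++,j++
[i=2,j=4] 14>13 → j++
[i=2,j=5] 14<15 → i++
[i=3,j=5] 15==15 emit → i++,j++
[i=4,j=6] 17<19 → i++
[i=5,j=6] 28>19 → j++
[i=5,j=7] 28>23 → j++

10 moves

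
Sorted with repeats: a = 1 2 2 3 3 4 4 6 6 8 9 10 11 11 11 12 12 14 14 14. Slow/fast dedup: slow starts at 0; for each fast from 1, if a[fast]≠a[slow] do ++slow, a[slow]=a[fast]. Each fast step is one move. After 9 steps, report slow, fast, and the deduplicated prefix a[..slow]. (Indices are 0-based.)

slow=5, fast=10, prefix=[1, 2, 3, 4, 6, 8]

(s=0,f=1) a[fast]=2≠a[slow]=1 write a[1]=2 → slow++,fast++
(s=1,f=2) a[fast]=2=a[slow] dup → fast++
(s=1,f=3) a[fast]=3≠a[slow]=2 write a[2]=3 → slow++,fast++
(s=2,f=4) a[fast]=3=a[slow] dup → fast++
(s=2,f=5) a[fast]=4≠a[slow]=3 write a[3]=4 → slow++,fast++
(s=3,f=6) a[fast]=4=a[slow] dup → fast++
(s=3,f=7) a[fast]=6≠a[slow]=4 write a[4]=6 → slow++,fast++
(s=4,f=8) a[fast]=6=a[slow] dup → fast++
(s=4,f=9) a[fast]=8≠a[slow]=6 write a[5]=8 → slow++,fast++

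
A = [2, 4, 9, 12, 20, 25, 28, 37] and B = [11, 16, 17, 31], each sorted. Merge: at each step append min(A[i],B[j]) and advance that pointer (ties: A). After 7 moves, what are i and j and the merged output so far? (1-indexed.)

i=5, j=4, merged so far=[2, 4, 9, 11, 12, 16, 17]

[i=1,j=1] A[i]=2<=B[j]=11 take 2 → i++
[i=2,j=1] A[i]=4<=B[j]=11 take 4 → i++
[i=3,j=1] A[i]=9<=B[j]=11 take 9 → i++
[i=4,j=1] A[i]=12>B[j]=11 take 11 → j++
[i=4,j=2] A[i]=12<=B[j]=16 take 12 → i++
[i=5,j=2] A[i]=20>B[j]=16 take 16 → j++
[i=5,j=3] A[i]=20>B[j]=17 take 17 → j++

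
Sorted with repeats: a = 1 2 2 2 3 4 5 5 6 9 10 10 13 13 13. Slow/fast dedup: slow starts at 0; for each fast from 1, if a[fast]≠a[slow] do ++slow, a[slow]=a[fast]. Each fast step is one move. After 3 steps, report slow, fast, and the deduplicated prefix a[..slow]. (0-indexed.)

slow=1, fast=4, prefix=[1, 2]

(s=0,f=1) a[fast]=2≠a[slow]=1 write a[1]=2 → slow++,fast++
(s=1,f=2) a[fast]=2=a[slow] dup → fast++
(s=1,f=3) a[fast]=2=a[slow] dup → fast++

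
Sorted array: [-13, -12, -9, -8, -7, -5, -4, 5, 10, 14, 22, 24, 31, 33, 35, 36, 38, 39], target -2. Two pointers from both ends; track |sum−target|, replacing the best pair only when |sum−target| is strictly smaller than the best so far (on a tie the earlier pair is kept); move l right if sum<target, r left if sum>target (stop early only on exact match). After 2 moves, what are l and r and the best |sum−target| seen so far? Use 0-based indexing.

l=0, r=15, best |Δ|=27

[0,17] -13+39=26 d=28 * → r--
[0,16] -13+38=25 d=27 * → r--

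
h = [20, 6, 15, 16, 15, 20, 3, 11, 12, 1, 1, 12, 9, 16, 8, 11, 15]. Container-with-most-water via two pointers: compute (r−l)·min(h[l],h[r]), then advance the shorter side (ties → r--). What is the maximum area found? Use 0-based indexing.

max area = 240

[0,16] min(20,15)*16=240 best=240 * → r--
[0,15] min(20,11)*15=165 best=240 → r--
[0,14] min(20,8)*14=112 best=240 → r--
[0,13] min(20,16)*13=208 best=240 → r--
[0,12] min(20,9)*12=108 best=240 → r--
[0,11] min(20,12)*11=132 best=240 → r--
[0,10] min(20,1)*10=10 best=240 → r--
[0,9] min(20,1)*9=9 best=240 → r--
[0,8] min(20,12)*8=96 best=240 → r--
[0,7] min(20,11)*7=77 best=240 → r--
[0,6] min(20,3)*6=18 best=240 → r--
[0,5] min(20,20)*5=100 best=240 → r--
[0,4] min(20,15)*4=60 best=240 → r--
[0,3] min(20,16)*3=48 best=240 → r--
[0,2] min(20,15)*2=30 best=240 → r--
[0,1] min(20,6)*1=6 best=240 → r--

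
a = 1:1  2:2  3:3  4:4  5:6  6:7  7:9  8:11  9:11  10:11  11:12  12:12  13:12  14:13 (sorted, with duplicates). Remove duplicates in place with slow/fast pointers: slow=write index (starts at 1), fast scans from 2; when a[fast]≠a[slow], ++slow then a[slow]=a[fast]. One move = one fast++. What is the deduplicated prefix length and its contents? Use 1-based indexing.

slow=1 fast=2: a[fast]=2≠a[slow]=1 write a[2]=2, slow++,fast++
slow=2 fast=3: a[fast]=3≠a[slow]=2 write a[3]=3, slow++,fast++
slow=3 fast=4: a[fast]=4≠a[slow]=3 write a[4]=4, slow++,fast++
slow=4 fast=5: a[fast]=6≠a[slow]=4 write a[5]=6, slow++,fast++
slow=5 fast=6: a[fast]=7≠a[slow]=6 write a[6]=7, slow++,fast++
slow=6 fast=7: a[fast]=9≠a[slow]=7 write a[7]=9, slow++,fast++
slow=7 fast=8: a[fast]=11≠a[slow]=9 write a[8]=11, slow++,fast++
slow=8 fast=9: a[fast]=11=a[slow] dup, fast++
slow=8 fast=10: a[fast]=11=a[slow] dup, fast++
slow=8 fast=11: a[fast]=12≠a[slow]=11 write a[9]=12, slow++,fast++
slow=9 fast=12: a[fast]=12=a[slow] dup, fast++
slow=9 fast=13: a[fast]=12=a[slow] dup, fast++
slow=9 fast=14: a[fast]=13≠a[slow]=12 write a[10]=13, slow++,fast++

length 10; prefix = [1, 2, 3, 4, 6, 7, 9, 11, 12, 13]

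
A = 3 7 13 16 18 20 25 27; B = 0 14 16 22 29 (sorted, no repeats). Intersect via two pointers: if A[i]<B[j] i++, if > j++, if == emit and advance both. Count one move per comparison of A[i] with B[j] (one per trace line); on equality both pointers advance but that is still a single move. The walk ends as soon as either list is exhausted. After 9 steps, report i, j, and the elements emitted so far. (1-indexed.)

i=1 j=1: 3>0, j++
i=1 j=2: 3<14, i++
i=2 j=2: 7<14, i++
i=3 j=2: 13<14, i++
i=4 j=2: 16>14, j++
i=4 j=3: 16==16 emit, i++,j++
i=5 j=4: 18<22, i++
i=6 j=4: 20<22, i++
i=7 j=4: 25>22, j++

i=7, j=5, emitted=[16]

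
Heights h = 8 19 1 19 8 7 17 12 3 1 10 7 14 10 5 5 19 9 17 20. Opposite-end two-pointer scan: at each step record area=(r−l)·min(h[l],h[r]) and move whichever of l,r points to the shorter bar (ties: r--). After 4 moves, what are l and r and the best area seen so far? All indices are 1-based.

[1,20] min(8,20)*19=152 best=152 * → l++
[2,20] min(19,20)*18=342 best=342 * → l++
[3,20] min(1,20)*17=17 best=342 → l++
[4,20] min(19,20)*16=304 best=342 → l++

l=5, r=20, best area=342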